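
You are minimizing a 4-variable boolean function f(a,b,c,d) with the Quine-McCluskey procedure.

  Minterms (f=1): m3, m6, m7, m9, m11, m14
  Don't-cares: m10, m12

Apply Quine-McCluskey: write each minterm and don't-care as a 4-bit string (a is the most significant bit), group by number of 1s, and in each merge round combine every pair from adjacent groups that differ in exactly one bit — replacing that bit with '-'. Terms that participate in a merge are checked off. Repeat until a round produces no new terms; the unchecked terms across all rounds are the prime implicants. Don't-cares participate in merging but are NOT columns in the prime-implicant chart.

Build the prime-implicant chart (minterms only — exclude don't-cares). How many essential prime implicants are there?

1

size-2^0 implicants → 0011(✓)  0110(✓)  0111(✓)  1001(✓)  1010(✓)  1011(✓)  1100(✓)  1110(✓)
size-2^1 implicants → -011  -110  0-11  011-  1-10  10-1  101-  11-0
Unchecked terms (primes): -011, -110, 0-11, 011-, 1-10, 10-1, 101-, 11-0
Minterm coverage:
  m3 ⊆ -011,0-11
  m6 ⊆ -110,011-
  m7 ⊆ 0-11,011-
  m9 ⊆ 10-1 [E]
  m11 ⊆ -011,10-1,101-
  m14 ⊆ -110,1-10,11-0
E = {10-1}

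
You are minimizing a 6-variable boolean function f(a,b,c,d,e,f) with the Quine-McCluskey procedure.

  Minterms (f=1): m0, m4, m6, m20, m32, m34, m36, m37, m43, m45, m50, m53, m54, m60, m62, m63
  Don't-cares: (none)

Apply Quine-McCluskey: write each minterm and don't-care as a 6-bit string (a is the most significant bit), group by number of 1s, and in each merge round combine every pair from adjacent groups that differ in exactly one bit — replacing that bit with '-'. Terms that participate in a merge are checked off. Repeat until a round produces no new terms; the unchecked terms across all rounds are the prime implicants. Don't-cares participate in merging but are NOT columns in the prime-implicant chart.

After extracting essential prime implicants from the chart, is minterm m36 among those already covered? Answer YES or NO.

Round 0: 000000✓ 000100✓ 000110✓ 010100✓ 100000✓ 100010✓ 100100✓ 100101✓ 101011 101101✓ 110010✓ 110101✓ 110110✓ 111100✓ 111110✓ 111111✓
Round 1: -00000✓ -00100✓ 0-0100 000-00✓ 0001-0 1-0010 1-0101 10-101 100-00✓ 1000-0 10010- 11-110 110-10 1111-0 11111-
Round 2: -00-00
PIs = {-00-00, 0-0100, 0001-0, 1-0010, 1-0101, 10-101, 1000-0, 10010-, 101011, 11-110, 110-10, 1111-0, 11111-}
Coverage chart:
  m0: -00-00 ←essential
  m4: -00-00,0-0100,0001-0
  m6: 0001-0 ←essential
  m20: 0-0100 ←essential
  m32: -00-00,1000-0
  m34: 1-0010,1000-0
  m36: -00-00,10010-
  m37: 1-0101,10-101,10010-
  m43: 101011 ←essential
  m45: 10-101 ←essential
  m50: 1-0010,110-10
  m53: 1-0101 ←essential
  m54: 11-110,110-10
  m60: 1111-0 ←essential
  m62: 11-110,1111-0,11111-
  m63: 11111- ←essential
Essential: -00-00, 0-0100, 0001-0, 1-0101, 10-101, 101011, 1111-0, 11111-

YES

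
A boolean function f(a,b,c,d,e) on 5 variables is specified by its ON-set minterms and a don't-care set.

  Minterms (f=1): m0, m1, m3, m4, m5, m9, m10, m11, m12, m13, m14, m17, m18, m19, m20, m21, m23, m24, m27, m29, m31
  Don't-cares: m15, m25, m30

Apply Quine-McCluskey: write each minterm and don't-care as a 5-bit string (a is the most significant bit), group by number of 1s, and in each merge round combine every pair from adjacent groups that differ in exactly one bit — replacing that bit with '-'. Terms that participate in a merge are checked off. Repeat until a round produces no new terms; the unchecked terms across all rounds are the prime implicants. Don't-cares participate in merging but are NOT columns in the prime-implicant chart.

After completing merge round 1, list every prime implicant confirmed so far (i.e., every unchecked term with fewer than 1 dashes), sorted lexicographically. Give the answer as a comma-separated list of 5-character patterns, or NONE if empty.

[col 0] 00000*, 00001*, 00011*, 00100*, 00101*, 01001*, 01010*, 01011*, 01100*, 01101*, 01110*, 01111*, 10001*, 10010*, 10011*, 10100*, 10101*, 10111*, 11000*, 11001*, 11011*, 11101*, 11110*, 11111*
[col 1] -0001*, -0011*, -0100*, -0101*, -1001*, -1011*, -1101*, -1110*, -1111*, 0-001*, 0-011*, 0-100*, 0-101*, 00-00*, 00-01*, 000-1*, 0000-*, 0010-*, 01-01*, 01-10*, 01-11*, 010-1*, 0101-*, 011-0*, 011-1*, 0110-*, 0111-*, 1-001*, 1-011*, 1-101*, 1-111*, 10-01*, 10-11*, 100-1*, 1001-, 101-1*, 1010-*, 11-01*, 11-11*, 110-1*, 1100-, 111-1*, 1111-*
[col 2] --001*, --011*, --101*, -0-01*, -00-1*, -010-, -1-01*, -1-11*, -10-1*, -11-1*, -111-, 0--01*, 0-0-1*, 0-10-, 00-0-, 01--1*, 01-1-, 011--, 1--01*, 1--11*, 1-0-1*, 1-1-1*, 10--1*, 11--1*
[col 3] ---01, --0-1, -1--1, 1---1
Prime implicants: ---01, --0-1, -010-, -1--1, -111-, 0-10-, 00-0-, 01-1-, 011--, 1---1, 1001-, 1100-

NONE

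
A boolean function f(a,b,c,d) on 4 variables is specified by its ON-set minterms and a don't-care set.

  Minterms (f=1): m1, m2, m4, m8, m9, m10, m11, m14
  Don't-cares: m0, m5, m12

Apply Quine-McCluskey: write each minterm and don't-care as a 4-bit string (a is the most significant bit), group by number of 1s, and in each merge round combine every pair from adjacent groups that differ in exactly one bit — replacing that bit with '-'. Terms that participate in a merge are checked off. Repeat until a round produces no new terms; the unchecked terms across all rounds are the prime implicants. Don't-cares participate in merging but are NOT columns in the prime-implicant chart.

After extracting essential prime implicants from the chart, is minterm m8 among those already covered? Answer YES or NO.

[col 0] 0000*, 0001*, 0010*, 0100*, 0101*, 1000*, 1001*, 1010*, 1011*, 1100*, 1110*
[col 1] -000*, -001*, -010*, -100*, 0-00*, 0-01*, 00-0*, 000-*, 010-*, 1-00*, 1-10*, 10-0*, 10-1*, 100-*, 101-*, 11-0*
[col 2] --00, -0-0, -00-, 0-0-, 1--0, 10--
Prime implicants: --00, -0-0, -00-, 0-0-, 1--0, 10--
PI chart (minterm → PIs covering it):
  1 | -00-,0-0-
  2 | -0-0  (sole → essential)
  4 | --00,0-0-
  8 | --00,-0-0,-00-,1--0,10--
  9 | -00-,10--
  10 | -0-0,1--0,10--
  11 | 10--  (sole → essential)
  14 | 1--0  (sole → essential)
Essential prime implicants: -0-0, 1--0, 10--

YES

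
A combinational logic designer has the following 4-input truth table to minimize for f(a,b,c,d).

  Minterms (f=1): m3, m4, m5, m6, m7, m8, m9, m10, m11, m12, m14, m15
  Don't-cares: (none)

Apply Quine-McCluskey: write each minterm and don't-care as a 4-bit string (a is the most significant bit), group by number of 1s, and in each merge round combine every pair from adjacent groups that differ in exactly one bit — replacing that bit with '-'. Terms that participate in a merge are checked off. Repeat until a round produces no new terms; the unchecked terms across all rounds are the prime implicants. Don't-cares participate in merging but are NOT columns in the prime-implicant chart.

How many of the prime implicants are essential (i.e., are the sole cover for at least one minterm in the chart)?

size-2^0 implicants → 0011(✓)  0100(✓)  0101(✓)  0110(✓)  0111(✓)  1000(✓)  1001(✓)  1010(✓)  1011(✓)  1100(✓)  1110(✓)  1111(✓)
size-2^1 implicants → -011(✓)  -100(✓)  -110(✓)  -111(✓)  0-11(✓)  01-0(✓)  01-1(✓)  010-(✓)  011-(✓)  1-00(✓)  1-10(✓)  1-11(✓)  10-0(✓)  10-1(✓)  100-(✓)  101-(✓)  11-0(✓)  111-(✓)
size-2^2 implicants → --11  -1-0  -11-  01--  1--0  1-1-  10--
Unchecked terms (primes): --11, -1-0, -11-, 01--, 1--0, 1-1-, 10--
Minterm coverage:
  m3 ⊆ --11 [E]
  m4 ⊆ -1-0,01--
  m5 ⊆ 01-- [E]
  m6 ⊆ -1-0,-11-,01--
  m7 ⊆ --11,-11-,01--
  m8 ⊆ 1--0,10--
  m9 ⊆ 10-- [E]
  m10 ⊆ 1--0,1-1-,10--
  m11 ⊆ --11,1-1-,10--
  m12 ⊆ -1-0,1--0
  m14 ⊆ -1-0,-11-,1--0,1-1-
  m15 ⊆ --11,-11-,1-1-
E = {--11, 01--, 10--}

3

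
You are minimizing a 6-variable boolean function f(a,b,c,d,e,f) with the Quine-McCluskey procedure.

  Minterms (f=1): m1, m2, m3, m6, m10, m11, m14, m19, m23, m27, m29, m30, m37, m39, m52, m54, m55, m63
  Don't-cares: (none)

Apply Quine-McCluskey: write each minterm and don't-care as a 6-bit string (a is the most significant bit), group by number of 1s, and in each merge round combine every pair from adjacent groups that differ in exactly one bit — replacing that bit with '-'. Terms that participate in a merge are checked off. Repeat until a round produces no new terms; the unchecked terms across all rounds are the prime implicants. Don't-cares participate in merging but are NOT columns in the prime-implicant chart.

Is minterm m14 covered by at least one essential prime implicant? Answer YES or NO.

[col 0] 000001*, 000010*, 000011*, 000110*, 001010*, 001011*, 001110*, 010011*, 010111*, 011011*, 011101, 011110*, 100101*, 100111*, 110100*, 110110*, 110111*, 111111*
[col 1] -10111, 0-0011*, 0-1011*, 0-1110, 00-010*, 00-011*, 00-110*, 000-10*, 0000-1, 00001-*, 001-10*, 00101-*, 01-011*, 010-11, 1-0111, 1001-1, 11-111, 1101-0, 11011-
[col 2] 0--011, 00--10, 00-01-
Prime implicants: -10111, 0--011, 0-1110, 00--10, 00-01-, 0000-1, 010-11, 011101, 1-0111, 1001-1, 11-111, 1101-0, 11011-
PI chart (minterm → PIs covering it):
  1 | 0000-1  (sole → essential)
  2 | 00--10,00-01-
  3 | 0--011,00-01-,0000-1
  6 | 00--10  (sole → essential)
  10 | 00--10,00-01-
  11 | 0--011,00-01-
  14 | 0-1110,00--10
  19 | 0--011,010-11
  23 | -10111,010-11
  27 | 0--011  (sole → essential)
  29 | 011101  (sole → essential)
  30 | 0-1110  (sole → essential)
  37 | 1001-1  (sole → essential)
  39 | 1-0111,1001-1
  52 | 1101-0  (sole → essential)
  54 | 1101-0,11011-
  55 | -10111,1-0111,11-111,11011-
  63 | 11-111  (sole → essential)
Essential prime implicants: 0--011, 0-1110, 00--10, 0000-1, 011101, 1001-1, 11-111, 1101-0

YES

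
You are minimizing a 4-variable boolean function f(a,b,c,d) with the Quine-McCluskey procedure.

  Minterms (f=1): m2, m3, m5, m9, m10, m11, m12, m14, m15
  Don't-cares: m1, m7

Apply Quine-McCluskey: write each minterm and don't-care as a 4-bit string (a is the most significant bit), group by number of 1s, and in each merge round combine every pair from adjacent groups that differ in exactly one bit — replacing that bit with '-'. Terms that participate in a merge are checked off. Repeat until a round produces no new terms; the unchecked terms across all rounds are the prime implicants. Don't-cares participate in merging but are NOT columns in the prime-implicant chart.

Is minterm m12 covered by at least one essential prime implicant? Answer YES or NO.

YES

Round 0: 0001✓ 0010✓ 0011✓ 0101✓ 0111✓ 1001✓ 1010✓ 1011✓ 1100✓ 1110✓ 1111✓
Round 1: -001✓ -010✓ -011✓ -111✓ 0-01✓ 0-11✓ 00-1✓ 001-✓ 01-1✓ 1-10✓ 1-11✓ 10-1✓ 101-✓ 11-0 111-✓
Round 2: --11 -0-1 -01- 0--1 1-1-
PIs = {--11, -0-1, -01-, 0--1, 1-1-, 11-0}
Coverage chart:
  m2: -01- ←essential
  m3: --11,-0-1,-01-,0--1
  m5: 0--1 ←essential
  m9: -0-1 ←essential
  m10: -01-,1-1-
  m11: --11,-0-1,-01-,1-1-
  m12: 11-0 ←essential
  m14: 1-1-,11-0
  m15: --11,1-1-
Essential: -0-1, -01-, 0--1, 11-0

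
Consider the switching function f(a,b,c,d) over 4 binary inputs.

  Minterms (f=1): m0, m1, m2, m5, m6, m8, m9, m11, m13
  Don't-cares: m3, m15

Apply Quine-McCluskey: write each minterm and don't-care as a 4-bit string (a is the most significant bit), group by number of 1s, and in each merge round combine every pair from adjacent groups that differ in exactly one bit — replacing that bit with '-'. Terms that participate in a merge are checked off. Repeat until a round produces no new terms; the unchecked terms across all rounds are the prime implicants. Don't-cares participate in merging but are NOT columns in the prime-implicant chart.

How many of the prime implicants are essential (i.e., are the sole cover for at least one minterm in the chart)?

3

size-2^0 implicants → 0000(✓)  0001(✓)  0010(✓)  0011(✓)  0101(✓)  0110(✓)  1000(✓)  1001(✓)  1011(✓)  1101(✓)  1111(✓)
size-2^1 implicants → -000(✓)  -001(✓)  -011(✓)  -101(✓)  0-01(✓)  0-10  00-0(✓)  00-1(✓)  000-(✓)  001-(✓)  1-01(✓)  1-11(✓)  10-1(✓)  100-(✓)  11-1(✓)
size-2^2 implicants → --01  -0-1  -00-  00--  1--1
Unchecked terms (primes): --01, -0-1, -00-, 0-10, 00--, 1--1
Minterm coverage:
  m0 ⊆ -00-,00--
  m1 ⊆ --01,-0-1,-00-,00--
  m2 ⊆ 0-10,00--
  m5 ⊆ --01 [E]
  m6 ⊆ 0-10 [E]
  m8 ⊆ -00- [E]
  m9 ⊆ --01,-0-1,-00-,1--1
  m11 ⊆ -0-1,1--1
  m13 ⊆ --01,1--1
E = {--01, -00-, 0-10}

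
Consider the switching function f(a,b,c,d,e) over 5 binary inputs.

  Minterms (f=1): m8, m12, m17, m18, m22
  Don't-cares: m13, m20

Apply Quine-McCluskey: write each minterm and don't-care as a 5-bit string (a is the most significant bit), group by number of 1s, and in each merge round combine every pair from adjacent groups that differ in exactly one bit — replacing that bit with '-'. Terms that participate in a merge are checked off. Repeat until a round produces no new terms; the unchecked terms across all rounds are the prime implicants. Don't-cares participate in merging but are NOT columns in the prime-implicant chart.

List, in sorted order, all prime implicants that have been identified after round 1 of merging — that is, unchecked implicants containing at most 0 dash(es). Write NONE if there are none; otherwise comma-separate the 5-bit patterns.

10001

size-2^0 implicants → 01000(✓)  01100(✓)  01101(✓)  10001  10010(✓)  10100(✓)  10110(✓)
size-2^1 implicants → 01-00  0110-  10-10  101-0
Unchecked terms (primes): 01-00, 0110-, 10-10, 10001, 101-0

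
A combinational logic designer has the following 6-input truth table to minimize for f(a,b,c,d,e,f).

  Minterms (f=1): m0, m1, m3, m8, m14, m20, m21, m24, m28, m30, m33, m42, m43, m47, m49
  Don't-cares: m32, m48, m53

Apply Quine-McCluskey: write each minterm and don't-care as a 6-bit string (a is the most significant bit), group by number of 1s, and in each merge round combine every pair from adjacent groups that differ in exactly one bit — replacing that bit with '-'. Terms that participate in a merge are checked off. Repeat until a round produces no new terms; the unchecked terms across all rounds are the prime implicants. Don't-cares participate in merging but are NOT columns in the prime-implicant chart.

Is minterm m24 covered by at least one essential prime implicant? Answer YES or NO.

NO

size-2^0 implicants → 000000(✓)  000001(✓)  000011(✓)  001000(✓)  001110(✓)  010100(✓)  010101(✓)  011000(✓)  011100(✓)  011110(✓)  100000(✓)  100001(✓)  101010(✓)  101011(✓)  101111(✓)  110000(✓)  110001(✓)  110101(✓)
size-2^1 implicants → -00000(✓)  -00001(✓)  -10101  0-1000  0-1110  00-000  0000-1  00000-(✓)  01-100  01010-  011-00  0111-0  1-0000(✓)  1-0001(✓)  10000-(✓)  101-11  10101-  110-01  11000-(✓)
size-2^2 implicants → -0000-  1-000-
Unchecked terms (primes): -0000-, -10101, 0-1000, 0-1110, 00-000, 0000-1, 01-100, 01010-, 011-00, 0111-0, 1-000-, 101-11, 10101-, 110-01
Minterm coverage:
  m0 ⊆ -0000-,00-000
  m1 ⊆ -0000-,0000-1
  m3 ⊆ 0000-1 [E]
  m8 ⊆ 0-1000,00-000
  m14 ⊆ 0-1110 [E]
  m20 ⊆ 01-100,01010-
  m21 ⊆ -10101,01010-
  m24 ⊆ 0-1000,011-00
  m28 ⊆ 01-100,011-00,0111-0
  m30 ⊆ 0-1110,0111-0
  m33 ⊆ -0000-,1-000-
  m42 ⊆ 10101- [E]
  m43 ⊆ 101-11,10101-
  m47 ⊆ 101-11 [E]
  m49 ⊆ 1-000-,110-01
E = {0-1110, 0000-1, 101-11, 10101-}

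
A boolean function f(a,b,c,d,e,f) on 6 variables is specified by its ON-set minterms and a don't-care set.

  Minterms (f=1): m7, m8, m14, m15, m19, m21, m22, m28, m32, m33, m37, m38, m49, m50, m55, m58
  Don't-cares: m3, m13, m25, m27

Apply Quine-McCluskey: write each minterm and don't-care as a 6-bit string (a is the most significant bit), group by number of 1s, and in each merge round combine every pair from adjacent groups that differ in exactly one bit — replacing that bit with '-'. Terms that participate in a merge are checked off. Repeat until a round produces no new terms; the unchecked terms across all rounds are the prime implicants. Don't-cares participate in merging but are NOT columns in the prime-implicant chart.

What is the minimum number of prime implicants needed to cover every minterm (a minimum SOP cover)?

13

[col 0] 000011*, 000111*, 001000, 001101*, 001110*, 001111*, 010011*, 010101, 010110, 011001*, 011011*, 011100, 100000*, 100001*, 100101*, 100110, 110001*, 110010*, 110111, 111010*
[col 1] 0-0011, 00-111, 000-11, 0011-1, 00111-, 01-011, 0110-1, 1-0001, 100-01, 10000-, 11-010
Prime implicants: 0-0011, 00-111, 000-11, 001000, 0011-1, 00111-, 01-011, 010101, 010110, 0110-1, 011100, 1-0001, 100-01, 10000-, 100110, 11-010, 110111
PI chart (minterm → PIs covering it):
  7 | 00-111,000-11
  8 | 001000  (sole → essential)
  14 | 00111-  (sole → essential)
  15 | 00-111,0011-1,00111-
  19 | 0-0011,01-011
  21 | 010101  (sole → essential)
  22 | 010110  (sole → essential)
  28 | 011100  (sole → essential)
  32 | 10000-  (sole → essential)
  33 | 1-0001,100-01,10000-
  37 | 100-01  (sole → essential)
  38 | 100110  (sole → essential)
  49 | 1-0001  (sole → essential)
  50 | 11-010  (sole → essential)
  55 | 110111  (sole → essential)
  58 | 11-010  (sole → essential)
Essential prime implicants: 001000, 00111-, 010101, 010110, 011100, 1-0001, 100-01, 10000-, 100110, 11-010, 110111
Petrick residual → 0-0011, 00-111
Minimum SOP uses 13 PIs: a'c'd'ef + a'b'def + a'b'cd'e'f' + a'b'cde + a'bc'de'f + a'bc'def' + a'bcde'f' + ac'd'e'f + ab'c'e'f + ab'c'd'e' + ab'c'def' + abd'ef' + abc'def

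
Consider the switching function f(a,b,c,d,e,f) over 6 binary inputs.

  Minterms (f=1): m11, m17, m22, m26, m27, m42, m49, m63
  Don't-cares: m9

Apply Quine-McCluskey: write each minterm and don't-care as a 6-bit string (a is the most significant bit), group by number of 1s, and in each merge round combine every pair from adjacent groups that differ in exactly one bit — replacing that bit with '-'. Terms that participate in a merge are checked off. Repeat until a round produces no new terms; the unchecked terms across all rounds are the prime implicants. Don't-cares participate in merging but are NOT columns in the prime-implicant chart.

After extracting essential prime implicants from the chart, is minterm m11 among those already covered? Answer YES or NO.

NO

size-2^0 implicants → 001001(✓)  001011(✓)  010001(✓)  010110  011010(✓)  011011(✓)  101010  110001(✓)  111111
size-2^1 implicants → -10001  0-1011  0010-1  01101-
Unchecked terms (primes): -10001, 0-1011, 0010-1, 010110, 01101-, 101010, 111111
Minterm coverage:
  m11 ⊆ 0-1011,0010-1
  m17 ⊆ -10001 [E]
  m22 ⊆ 010110 [E]
  m26 ⊆ 01101- [E]
  m27 ⊆ 0-1011,01101-
  m42 ⊆ 101010 [E]
  m49 ⊆ -10001 [E]
  m63 ⊆ 111111 [E]
E = {-10001, 010110, 01101-, 101010, 111111}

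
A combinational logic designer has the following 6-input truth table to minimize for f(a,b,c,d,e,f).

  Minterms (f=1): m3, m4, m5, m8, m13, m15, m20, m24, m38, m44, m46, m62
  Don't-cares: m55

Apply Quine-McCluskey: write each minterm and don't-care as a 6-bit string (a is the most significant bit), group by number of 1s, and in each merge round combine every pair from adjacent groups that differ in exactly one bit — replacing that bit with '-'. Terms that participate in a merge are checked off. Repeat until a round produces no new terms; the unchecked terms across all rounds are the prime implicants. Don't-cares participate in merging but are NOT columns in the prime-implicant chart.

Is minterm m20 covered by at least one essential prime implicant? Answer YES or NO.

YES

Round 0: 000011 000100✓ 000101✓ 001000✓ 001101✓ 001111✓ 010100✓ 011000✓ 100110✓ 101100✓ 101110✓ 110111 111110✓
Round 1: 0-0100 0-1000 00-101 00010- 0011-1 1-1110 10-110 1011-0
PIs = {0-0100, 0-1000, 00-101, 000011, 00010-, 0011-1, 1-1110, 10-110, 1011-0, 110111}
Coverage chart:
  m3: 000011 ←essential
  m4: 0-0100,00010-
  m5: 00-101,00010-
  m8: 0-1000 ←essential
  m13: 00-101,0011-1
  m15: 0011-1 ←essential
  m20: 0-0100 ←essential
  m24: 0-1000 ←essential
  m38: 10-110 ←essential
  m44: 1011-0 ←essential
  m46: 1-1110,10-110,1011-0
  m62: 1-1110 ←essential
Essential: 0-0100, 0-1000, 000011, 0011-1, 1-1110, 10-110, 1011-0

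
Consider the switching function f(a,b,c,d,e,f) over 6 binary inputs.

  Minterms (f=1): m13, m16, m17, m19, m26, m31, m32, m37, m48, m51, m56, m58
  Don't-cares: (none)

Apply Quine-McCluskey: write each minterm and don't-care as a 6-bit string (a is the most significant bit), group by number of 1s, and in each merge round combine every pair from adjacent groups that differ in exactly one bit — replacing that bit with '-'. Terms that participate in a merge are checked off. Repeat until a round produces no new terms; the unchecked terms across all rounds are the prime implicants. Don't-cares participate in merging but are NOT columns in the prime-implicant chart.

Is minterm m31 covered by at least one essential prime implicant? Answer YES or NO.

YES

Round 0: 001101 010000✓ 010001✓ 010011✓ 011010✓ 011111 100000✓ 100101 110000✓ 110011✓ 111000✓ 111010✓
Round 1: -10000 -10011 -11010 0100-1 01000- 1-0000 11-000 1110-0
PIs = {-10000, -10011, -11010, 001101, 0100-1, 01000-, 011111, 1-0000, 100101, 11-000, 1110-0}
Coverage chart:
  m13: 001101 ←essential
  m16: -10000,01000-
  m17: 0100-1,01000-
  m19: -10011,0100-1
  m26: -11010 ←essential
  m31: 011111 ←essential
  m32: 1-0000 ←essential
  m37: 100101 ←essential
  m48: -10000,1-0000,11-000
  m51: -10011 ←essential
  m56: 11-000,1110-0
  m58: -11010,1110-0
Essential: -10011, -11010, 001101, 011111, 1-0000, 100101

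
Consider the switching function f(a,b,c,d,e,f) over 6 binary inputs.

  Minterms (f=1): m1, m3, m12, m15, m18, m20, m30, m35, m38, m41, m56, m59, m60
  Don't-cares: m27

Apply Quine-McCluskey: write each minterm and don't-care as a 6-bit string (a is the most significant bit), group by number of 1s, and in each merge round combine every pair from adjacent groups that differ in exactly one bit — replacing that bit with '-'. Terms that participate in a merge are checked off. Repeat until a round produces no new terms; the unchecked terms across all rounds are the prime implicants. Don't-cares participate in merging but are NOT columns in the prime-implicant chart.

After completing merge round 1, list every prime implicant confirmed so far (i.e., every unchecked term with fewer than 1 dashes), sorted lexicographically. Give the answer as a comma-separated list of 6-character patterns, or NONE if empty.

size-2^0 implicants → 000001(✓)  000011(✓)  001100  001111  010010  010100  011011(✓)  011110  100011(✓)  100110  101001  111000(✓)  111011(✓)  111100(✓)
size-2^1 implicants → -00011  -11011  0000-1  111-00
Unchecked terms (primes): -00011, -11011, 0000-1, 001100, 001111, 010010, 010100, 011110, 100110, 101001, 111-00

001100, 001111, 010010, 010100, 011110, 100110, 101001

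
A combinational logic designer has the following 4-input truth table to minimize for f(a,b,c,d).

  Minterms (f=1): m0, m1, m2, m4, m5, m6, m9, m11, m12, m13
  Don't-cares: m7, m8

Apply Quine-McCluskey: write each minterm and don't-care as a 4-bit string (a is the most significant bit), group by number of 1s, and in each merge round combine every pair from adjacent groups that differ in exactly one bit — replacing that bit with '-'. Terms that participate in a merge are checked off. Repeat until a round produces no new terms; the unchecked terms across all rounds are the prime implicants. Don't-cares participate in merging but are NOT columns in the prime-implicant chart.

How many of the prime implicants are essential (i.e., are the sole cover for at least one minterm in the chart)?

3

Round 0: 0000✓ 0001✓ 0010✓ 0100✓ 0101✓ 0110✓ 0111✓ 1000✓ 1001✓ 1011✓ 1100✓ 1101✓
Round 1: -000✓ -001✓ -100✓ -101✓ 0-00✓ 0-01✓ 0-10✓ 00-0✓ 000-✓ 01-0✓ 01-1✓ 010-✓ 011-✓ 1-00✓ 1-01✓ 10-1 100-✓ 110-✓
Round 2: --00✓ --01✓ -00-✓ -10-✓ 0--0 0-0-✓ 01-- 1-0-✓
Round 3: --0-
PIs = {--0-, 0--0, 01--, 10-1}
Coverage chart:
  m0: --0-,0--0
  m1: --0- ←essential
  m2: 0--0 ←essential
  m4: --0-,0--0,01--
  m5: --0-,01--
  m6: 0--0,01--
  m9: --0-,10-1
  m11: 10-1 ←essential
  m12: --0- ←essential
  m13: --0- ←essential
Essential: --0-, 0--0, 10-1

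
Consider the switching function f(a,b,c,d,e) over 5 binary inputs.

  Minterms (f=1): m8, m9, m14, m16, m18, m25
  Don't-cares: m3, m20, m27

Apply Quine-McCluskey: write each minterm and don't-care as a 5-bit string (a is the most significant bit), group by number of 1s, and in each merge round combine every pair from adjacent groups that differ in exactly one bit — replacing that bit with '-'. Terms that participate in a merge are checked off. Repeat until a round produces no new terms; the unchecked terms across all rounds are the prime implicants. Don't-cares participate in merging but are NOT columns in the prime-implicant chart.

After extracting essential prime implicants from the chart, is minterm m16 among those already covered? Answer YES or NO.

[col 0] 00011, 01000*, 01001*, 01110, 10000*, 10010*, 10100*, 11001*, 11011*
[col 1] -1001, 0100-, 10-00, 100-0, 110-1
Prime implicants: -1001, 00011, 0100-, 01110, 10-00, 100-0, 110-1
PI chart (minterm → PIs covering it):
  8 | 0100-  (sole → essential)
  9 | -1001,0100-
  14 | 01110  (sole → essential)
  16 | 10-00,100-0
  18 | 100-0  (sole → essential)
  25 | -1001,110-1
Essential prime implicants: 0100-, 01110, 100-0

YES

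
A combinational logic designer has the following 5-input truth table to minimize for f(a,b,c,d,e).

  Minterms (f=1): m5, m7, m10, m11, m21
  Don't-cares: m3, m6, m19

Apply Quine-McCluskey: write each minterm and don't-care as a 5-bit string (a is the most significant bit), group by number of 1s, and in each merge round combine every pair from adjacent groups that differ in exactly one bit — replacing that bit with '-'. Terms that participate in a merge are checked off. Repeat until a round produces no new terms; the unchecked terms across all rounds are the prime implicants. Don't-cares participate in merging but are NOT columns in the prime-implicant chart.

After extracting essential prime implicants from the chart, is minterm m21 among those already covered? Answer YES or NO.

size-2^0 implicants → 00011(✓)  00101(✓)  00110(✓)  00111(✓)  01010(✓)  01011(✓)  10011(✓)  10101(✓)
size-2^1 implicants → -0011  -0101  0-011  00-11  001-1  0011-  0101-
Unchecked terms (primes): -0011, -0101, 0-011, 00-11, 001-1, 0011-, 0101-
Minterm coverage:
  m5 ⊆ -0101,001-1
  m7 ⊆ 00-11,001-1,0011-
  m10 ⊆ 0101- [E]
  m11 ⊆ 0-011,0101-
  m21 ⊆ -0101 [E]
E = {-0101, 0101-}

YES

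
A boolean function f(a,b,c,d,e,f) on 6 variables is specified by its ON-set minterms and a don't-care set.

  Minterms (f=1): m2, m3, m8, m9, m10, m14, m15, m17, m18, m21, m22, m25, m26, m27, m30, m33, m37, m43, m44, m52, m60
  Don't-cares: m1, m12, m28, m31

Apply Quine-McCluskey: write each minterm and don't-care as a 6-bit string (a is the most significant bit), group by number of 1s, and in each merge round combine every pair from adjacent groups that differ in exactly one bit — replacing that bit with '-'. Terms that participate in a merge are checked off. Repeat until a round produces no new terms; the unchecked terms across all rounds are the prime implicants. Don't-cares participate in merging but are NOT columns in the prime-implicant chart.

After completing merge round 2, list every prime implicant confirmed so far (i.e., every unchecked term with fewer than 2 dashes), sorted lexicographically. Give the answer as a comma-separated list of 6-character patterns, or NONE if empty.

size-2^0 implicants → 000001(✓)  000010(✓)  000011(✓)  001000(✓)  001001(✓)  001010(✓)  001100(✓)  001110(✓)  001111(✓)  010001(✓)  010010(✓)  010101(✓)  010110(✓)  011001(✓)  011010(✓)  011011(✓)  011100(✓)  011110(✓)  011111(✓)  100001(✓)  100101(✓)  101011  101100(✓)  110100(✓)  111100(✓)
size-2^1 implicants → -00001  -01100(✓)  -11100(✓)  0-0001(✓)  0-0010(✓)  0-1001(✓)  0-1010(✓)  0-1100(✓)  0-1110(✓)  0-1111(✓)  00-001(✓)  00-010(✓)  0000-1  00001-  001-00(✓)  001-10(✓)  0010-0(✓)  00100-  0011-0(✓)  00111-(✓)  01-001(✓)  01-010(✓)  01-110(✓)  010-01  010-10(✓)  011-10(✓)  011-11(✓)  0110-1  01101-(✓)  0111-0(✓)  01111-(✓)  1-1100(✓)  100-01  11-100
size-2^2 implicants → --1100  0--001  0--010  0-1-10  0-11-0  0-111-  001--0  01--10  011-1-
Unchecked terms (primes): --1100, -00001, 0--001, 0--010, 0-1-10, 0-11-0, 0-111-, 0000-1, 00001-, 001--0, 00100-, 01--10, 010-01, 011-1-, 0110-1, 100-01, 101011, 11-100

-00001, 0000-1, 00001-, 00100-, 010-01, 0110-1, 100-01, 101011, 11-100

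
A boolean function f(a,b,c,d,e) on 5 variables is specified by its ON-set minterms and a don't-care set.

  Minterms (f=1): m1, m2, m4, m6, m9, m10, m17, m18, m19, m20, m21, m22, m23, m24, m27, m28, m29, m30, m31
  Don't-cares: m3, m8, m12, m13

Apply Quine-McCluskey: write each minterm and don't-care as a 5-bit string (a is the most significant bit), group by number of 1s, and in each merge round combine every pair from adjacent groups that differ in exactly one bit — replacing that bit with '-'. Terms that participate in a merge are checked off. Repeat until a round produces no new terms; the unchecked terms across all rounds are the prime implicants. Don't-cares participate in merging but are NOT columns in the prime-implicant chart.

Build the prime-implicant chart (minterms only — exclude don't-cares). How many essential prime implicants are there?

Round 0: 00001✓ 00010✓ 00011✓ 00100✓ 00110✓ 01000✓ 01001✓ 01010✓ 01100✓ 01101✓ 10001✓ 10010✓ 10011✓ 10100✓ 10101✓ 10110✓ 10111✓ 11000✓ 11011✓ 11100✓ 11101✓ 11110✓ 11111✓
Round 1: -0001✓ -0010✓ -0011✓ -0100✓ -0110✓ -1000✓ -1100✓ -1101✓ 0-001 0-010 0-100✓ 00-10✓ 000-1✓ 0001-✓ 001-0✓ 01-00✓ 01-01✓ 010-0 0100-✓ 0110-✓ 1-011✓ 1-100✓ 1-101✓ 1-110✓ 1-111✓ 10-01✓ 10-10✓ 10-11✓ 100-1✓ 1001-✓ 101-0✓ 101-1✓ 1010-✓ 1011-✓ 11-00✓ 11-11✓ 111-0✓ 111-1✓ 1110-✓ 1111-✓
Round 2: --100 -0-10 -00-1 -001- -01-0 -1-00 -110- 01-0- 1--11 1-1-0✓ 1-1-1✓ 1-10-✓ 1-11-✓ 10--1 10-1- 101--✓ 111--✓
Round 3: 1-1--
PIs = {--100, -0-10, -00-1, -001-, -01-0, -1-00, -110-, 0-001, 0-010, 01-0-, 010-0, 1--11, 1-1--, 10--1, 10-1-}
Coverage chart:
  m1: -00-1,0-001
  m2: -0-10,-001-,0-010
  m4: --100,-01-0
  m6: -0-10,-01-0
  m9: 0-001,01-0-
  m10: 0-010,010-0
  m17: -00-1,10--1
  m18: -0-10,-001-,10-1-
  m19: -00-1,-001-,1--11,10--1,10-1-
  m20: --100,-01-0,1-1--
  m21: 1-1--,10--1
  m22: -0-10,-01-0,1-1--,10-1-
  m23: 1--11,1-1--,10--1,10-1-
  m24: -1-00 ←essential
  m27: 1--11 ←essential
  m28: --100,-1-00,-110-,1-1--
  m29: -110-,1-1--
  m30: 1-1-- ←essential
  m31: 1--11,1-1--
Essential: -1-00, 1--11, 1-1--

3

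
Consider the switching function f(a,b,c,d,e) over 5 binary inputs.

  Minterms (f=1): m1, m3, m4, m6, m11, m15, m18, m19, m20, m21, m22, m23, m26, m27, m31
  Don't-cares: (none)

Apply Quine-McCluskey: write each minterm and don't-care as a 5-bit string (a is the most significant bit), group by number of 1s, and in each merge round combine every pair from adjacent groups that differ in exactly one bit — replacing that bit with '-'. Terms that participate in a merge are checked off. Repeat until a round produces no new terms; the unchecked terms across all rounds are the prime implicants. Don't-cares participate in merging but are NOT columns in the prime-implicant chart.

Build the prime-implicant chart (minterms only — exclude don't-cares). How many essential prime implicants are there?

[col 0] 00001*, 00011*, 00100*, 00110*, 01011*, 01111*, 10010*, 10011*, 10100*, 10101*, 10110*, 10111*, 11010*, 11011*, 11111*
[col 1] -0011*, -0100*, -0110*, -1011*, -1111*, 0-011*, 000-1, 001-0*, 01-11*, 1-010*, 1-011*, 1-111*, 10-10*, 10-11*, 1001-*, 101-0*, 101-1*, 1010-*, 1011-*, 11-11*, 1101-*
[col 2] --011, -01-0, -1-11, 1--11, 1-01-, 10-1-, 101--
Prime implicants: --011, -01-0, -1-11, 000-1, 1--11, 1-01-, 10-1-, 101--
PI chart (minterm → PIs covering it):
  1 | 000-1  (sole → essential)
  3 | --011,000-1
  4 | -01-0  (sole → essential)
  6 | -01-0  (sole → essential)
  11 | --011,-1-11
  15 | -1-11  (sole → essential)
  18 | 1-01-,10-1-
  19 | --011,1--11,1-01-,10-1-
  20 | -01-0,101--
  21 | 101--  (sole → essential)
  22 | -01-0,10-1-,101--
  23 | 1--11,10-1-,101--
  26 | 1-01-  (sole → essential)
  27 | --011,-1-11,1--11,1-01-
  31 | -1-11,1--11
Essential prime implicants: -01-0, -1-11, 000-1, 1-01-, 101--

5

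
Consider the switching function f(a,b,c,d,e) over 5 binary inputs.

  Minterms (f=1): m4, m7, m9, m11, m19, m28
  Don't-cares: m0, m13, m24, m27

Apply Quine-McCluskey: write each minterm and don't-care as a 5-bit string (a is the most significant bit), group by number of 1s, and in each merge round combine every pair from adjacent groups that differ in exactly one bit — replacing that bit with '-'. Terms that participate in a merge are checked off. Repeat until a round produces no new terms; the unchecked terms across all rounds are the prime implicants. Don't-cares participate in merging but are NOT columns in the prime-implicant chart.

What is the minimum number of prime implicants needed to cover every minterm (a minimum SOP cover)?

5

[col 0] 00000*, 00100*, 00111, 01001*, 01011*, 01101*, 10011*, 11000*, 11011*, 11100*
[col 1] -1011, 00-00, 01-01, 010-1, 1-011, 11-00
Prime implicants: -1011, 00-00, 00111, 01-01, 010-1, 1-011, 11-00
PI chart (minterm → PIs covering it):
  4 | 00-00  (sole → essential)
  7 | 00111  (sole → essential)
  9 | 01-01,010-1
  11 | -1011,010-1
  19 | 1-011  (sole → essential)
  28 | 11-00  (sole → essential)
Essential prime implicants: 00-00, 00111, 1-011, 11-00
Petrick residual → 010-1
Minimum SOP uses 5 PIs: a'b'd'e' + a'b'cde + a'bc'e + ac'de + abd'e'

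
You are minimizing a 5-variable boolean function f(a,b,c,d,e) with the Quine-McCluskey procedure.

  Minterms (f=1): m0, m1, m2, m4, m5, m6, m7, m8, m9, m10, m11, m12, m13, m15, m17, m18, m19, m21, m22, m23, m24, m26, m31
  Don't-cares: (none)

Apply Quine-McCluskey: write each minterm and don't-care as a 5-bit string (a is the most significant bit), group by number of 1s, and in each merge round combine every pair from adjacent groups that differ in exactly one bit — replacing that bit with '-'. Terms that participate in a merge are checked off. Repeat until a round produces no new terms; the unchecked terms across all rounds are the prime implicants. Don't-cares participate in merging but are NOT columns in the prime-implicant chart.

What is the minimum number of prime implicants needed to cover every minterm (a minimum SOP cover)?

[col 0] 00000*, 00001*, 00010*, 00100*, 00101*, 00110*, 00111*, 01000*, 01001*, 01010*, 01011*, 01100*, 01101*, 01111*, 10001*, 10010*, 10011*, 10101*, 10110*, 10111*, 11000*, 11010*, 11111*
[col 1] -0001*, -0010*, -0101*, -0110*, -0111*, -1000*, -1010*, -1111*, 0-000*, 0-001*, 0-010*, 0-100*, 0-101*, 0-111*, 00-00*, 00-01*, 00-10*, 000-0*, 0000-*, 001-0*, 001-1*, 0010-*, 0011-*, 01-00*, 01-01*, 01-11*, 010-0*, 010-1*, 0100-*, 0101-*, 011-1*, 0110-*, 1-010*, 1-111*, 10-01*, 10-10*, 10-11*, 100-1*, 1001-*, 101-1*, 1011-*, 110-0*
[col 2] --010, --111, -0-01, -0-10, -01-1, -011-, -10-0, 0--00*, 0--01*, 0-0-0, 0-00-*, 0-1-1, 0-10-*, 00--0, 00-0-*, 001--, 01--1, 01-0-*, 010--, 10--1, 10-1-
[col 3] 0--0-
Prime implicants: --010, --111, -0-01, -0-10, -01-1, -011-, -10-0, 0--0-, 0-0-0, 0-1-1, 00--0, 001--, 01--1, 010--, 10--1, 10-1-
PI chart (minterm → PIs covering it):
  0 | 0--0-,0-0-0,00--0
  1 | -0-01,0--0-
  2 | --010,-0-10,0-0-0,00--0
  4 | 0--0-,00--0,001--
  5 | -0-01,-01-1,0--0-,0-1-1,001--
  6 | -0-10,-011-,00--0,001--
  7 | --111,-01-1,-011-,0-1-1,001--
  8 | -10-0,0--0-,0-0-0,010--
  9 | 0--0-,01--1,010--
  10 | --010,-10-0,0-0-0,010--
  11 | 01--1,010--
  12 | 0--0-  (sole → essential)
  13 | 0--0-,0-1-1,01--1
  15 | --111,0-1-1,01--1
  17 | -0-01,10--1
  18 | --010,-0-10,10-1-
  19 | 10--1,10-1-
  21 | -0-01,-01-1,10--1
  22 | -0-10,-011-,10-1-
  23 | --111,-01-1,-011-,10--1,10-1-
  24 | -10-0  (sole → essential)
  26 | --010,-10-0
  31 | --111  (sole → essential)
Essential prime implicants: --111, -10-0, 0--0-
Petrick residual → -0-10, 01--1, 10--1
Minimum SOP uses 6 PIs: cde + b'de' + bc'e' + a'd' + a'be + ab'e

6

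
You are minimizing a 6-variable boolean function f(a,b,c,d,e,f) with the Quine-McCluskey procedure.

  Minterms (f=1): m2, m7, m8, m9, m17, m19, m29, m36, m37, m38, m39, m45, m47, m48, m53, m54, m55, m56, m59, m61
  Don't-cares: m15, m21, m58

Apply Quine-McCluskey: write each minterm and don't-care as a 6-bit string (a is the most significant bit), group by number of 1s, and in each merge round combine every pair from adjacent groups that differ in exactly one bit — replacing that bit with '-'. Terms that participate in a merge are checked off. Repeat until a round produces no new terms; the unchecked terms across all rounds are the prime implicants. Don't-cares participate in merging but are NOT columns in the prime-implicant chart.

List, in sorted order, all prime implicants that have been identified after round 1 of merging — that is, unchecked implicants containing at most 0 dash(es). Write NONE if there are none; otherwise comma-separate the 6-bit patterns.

000010

size-2^0 implicants → 000010  000111(✓)  001000(✓)  001001(✓)  001111(✓)  010001(✓)  010011(✓)  010101(✓)  011101(✓)  100100(✓)  100101(✓)  100110(✓)  100111(✓)  101101(✓)  101111(✓)  110000(✓)  110101(✓)  110110(✓)  110111(✓)  111000(✓)  111010(✓)  111011(✓)  111101(✓)
size-2^1 implicants → -00111(✓)  -01111(✓)  -10101(✓)  -11101(✓)  00-111(✓)  00100-  01-101(✓)  010-01  0100-1  1-0101(✓)  1-0110(✓)  1-0111(✓)  1-1101(✓)  10-101(✓)  10-111(✓)  1001-0(✓)  1001-1(✓)  10010-(✓)  10011-(✓)  1011-1(✓)  11-000  11-101(✓)  1101-1(✓)  11011-(✓)  1110-0  11101-
size-2^2 implicants → -0-111  -1-101  1--101  1-01-1  1-011-  10-1-1  1001--
Unchecked terms (primes): -0-111, -1-101, 000010, 00100-, 010-01, 0100-1, 1--101, 1-01-1, 1-011-, 10-1-1, 1001--, 11-000, 1110-0, 11101-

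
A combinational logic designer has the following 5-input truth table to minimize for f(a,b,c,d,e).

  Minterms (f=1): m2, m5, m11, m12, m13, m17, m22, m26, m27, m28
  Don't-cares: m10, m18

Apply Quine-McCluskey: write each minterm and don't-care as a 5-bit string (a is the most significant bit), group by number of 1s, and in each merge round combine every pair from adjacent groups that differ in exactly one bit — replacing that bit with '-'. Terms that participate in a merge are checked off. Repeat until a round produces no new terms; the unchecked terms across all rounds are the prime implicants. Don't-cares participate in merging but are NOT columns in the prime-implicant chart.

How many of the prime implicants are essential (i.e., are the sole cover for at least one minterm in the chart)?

6

[col 0] 00010*, 00101*, 01010*, 01011*, 01100*, 01101*, 10001, 10010*, 10110*, 11010*, 11011*, 11100*
[col 1] -0010*, -1010*, -1011*, -1100, 0-010*, 0-101, 0101-*, 0110-, 1-010*, 10-10, 1101-*
[col 2] --010, -101-
Prime implicants: --010, -101-, -1100, 0-101, 0110-, 10-10, 10001
PI chart (minterm → PIs covering it):
  2 | --010  (sole → essential)
  5 | 0-101  (sole → essential)
  11 | -101-  (sole → essential)
  12 | -1100,0110-
  13 | 0-101,0110-
  17 | 10001  (sole → essential)
  22 | 10-10  (sole → essential)
  26 | --010,-101-
  27 | -101-  (sole → essential)
  28 | -1100  (sole → essential)
Essential prime implicants: --010, -101-, -1100, 0-101, 10-10, 10001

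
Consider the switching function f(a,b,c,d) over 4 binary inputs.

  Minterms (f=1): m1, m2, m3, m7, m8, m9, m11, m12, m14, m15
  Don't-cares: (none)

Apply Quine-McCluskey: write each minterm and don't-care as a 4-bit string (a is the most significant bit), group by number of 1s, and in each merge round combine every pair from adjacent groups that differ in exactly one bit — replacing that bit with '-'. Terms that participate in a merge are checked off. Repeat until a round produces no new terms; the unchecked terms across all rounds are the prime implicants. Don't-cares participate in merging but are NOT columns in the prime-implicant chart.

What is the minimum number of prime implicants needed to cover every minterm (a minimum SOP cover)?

size-2^0 implicants → 0001(✓)  0010(✓)  0011(✓)  0111(✓)  1000(✓)  1001(✓)  1011(✓)  1100(✓)  1110(✓)  1111(✓)
size-2^1 implicants → -001(✓)  -011(✓)  -111(✓)  0-11(✓)  00-1(✓)  001-  1-00  1-11(✓)  10-1(✓)  100-  11-0  111-
size-2^2 implicants → --11  -0-1
Unchecked terms (primes): --11, -0-1, 001-, 1-00, 100-, 11-0, 111-
Minterm coverage:
  m1 ⊆ -0-1 [E]
  m2 ⊆ 001- [E]
  m3 ⊆ --11,-0-1,001-
  m7 ⊆ --11 [E]
  m8 ⊆ 1-00,100-
  m9 ⊆ -0-1,100-
  m11 ⊆ --11,-0-1
  m12 ⊆ 1-00,11-0
  m14 ⊆ 11-0,111-
  m15 ⊆ --11,111-
E = {--11, -0-1, 001-}
Petrick residual → 1-00, 11-0
Cover = cd + b'd + a'b'c + ac'd' + abd'  |cover|=5

5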